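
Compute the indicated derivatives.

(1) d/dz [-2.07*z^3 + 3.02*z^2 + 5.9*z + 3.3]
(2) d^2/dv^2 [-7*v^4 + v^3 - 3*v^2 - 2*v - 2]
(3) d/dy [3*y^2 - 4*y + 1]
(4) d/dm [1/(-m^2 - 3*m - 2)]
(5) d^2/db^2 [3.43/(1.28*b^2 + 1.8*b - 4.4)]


(1) = -6.21*z^2 + 6.04*z + 5.9
(2) = -84*v^2 + 6*v - 6
(3) = 6*y - 4
(4) = (2*m + 3)/(m^2 + 3*m + 2)^2
(5) = (-11.239424*b^2 - 15.80544*b + 3.43*(2.56*b + 1.8)*(5.12*b + 3.6) + 38.63552)/(1.28*b^2 + 1.8*b - 4.4)^3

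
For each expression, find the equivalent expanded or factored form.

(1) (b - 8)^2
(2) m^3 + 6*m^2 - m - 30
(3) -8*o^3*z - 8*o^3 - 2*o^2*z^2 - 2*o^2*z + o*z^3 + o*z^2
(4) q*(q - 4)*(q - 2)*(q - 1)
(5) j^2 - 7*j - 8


(1) = b^2 - 16*b + 64
(2) = (m - 2)*(m + 3)*(m + 5)
(3) = (-4*o + z)*(2*o + z)*(o*z + o)
(4) = q^4 - 7*q^3 + 14*q^2 - 8*q
(5) = (j - 8)*(j + 1)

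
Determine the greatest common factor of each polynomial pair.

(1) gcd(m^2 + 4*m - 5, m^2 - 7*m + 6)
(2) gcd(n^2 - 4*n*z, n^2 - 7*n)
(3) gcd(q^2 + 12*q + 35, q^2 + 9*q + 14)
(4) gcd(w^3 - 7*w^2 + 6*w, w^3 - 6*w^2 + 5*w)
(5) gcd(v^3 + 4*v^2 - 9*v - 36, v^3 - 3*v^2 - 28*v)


(1) = m - 1
(2) = gcd(n*(n - 4*z), n*(n - 7)) = n
(3) = gcd((q + 5)*(q + 7), (q + 2)*(q + 7)) = q + 7
(4) = w^2 - w
(5) = v + 4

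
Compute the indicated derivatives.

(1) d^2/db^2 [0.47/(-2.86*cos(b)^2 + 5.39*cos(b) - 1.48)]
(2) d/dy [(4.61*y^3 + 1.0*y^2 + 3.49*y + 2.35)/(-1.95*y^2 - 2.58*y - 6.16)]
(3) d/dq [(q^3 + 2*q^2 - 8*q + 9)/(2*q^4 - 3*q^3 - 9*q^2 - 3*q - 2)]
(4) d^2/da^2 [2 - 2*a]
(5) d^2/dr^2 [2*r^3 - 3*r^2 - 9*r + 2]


(1) = (15.377648*(1 - cos(b)^2)^2 - 21.735714*cos(b)^3 + 13.385647*cos(b)^2 + 47.220712*cos(b) - 38.70779)/(2.86*cos(b)^2 - 5.39*cos(b) + 1.48)^3
(2) = (-8.9895*y^4 - 23.7876*y^3 - 80.9673*y^2 - 3.155*y - 15.4354)/(3.8025*y^4 + 10.062*y^3 + 30.6804*y^2 + 31.7856*y + 37.9456)
(3) = (-2*q^6 - 8*q^5 + 45*q^4 - 126*q^3 - 3*q^2 + 154*q + 43)/(4*q^8 - 12*q^7 - 27*q^6 + 42*q^5 + 91*q^4 + 66*q^3 + 45*q^2 + 12*q + 4)
(4) = 0
(5) = 12*r - 6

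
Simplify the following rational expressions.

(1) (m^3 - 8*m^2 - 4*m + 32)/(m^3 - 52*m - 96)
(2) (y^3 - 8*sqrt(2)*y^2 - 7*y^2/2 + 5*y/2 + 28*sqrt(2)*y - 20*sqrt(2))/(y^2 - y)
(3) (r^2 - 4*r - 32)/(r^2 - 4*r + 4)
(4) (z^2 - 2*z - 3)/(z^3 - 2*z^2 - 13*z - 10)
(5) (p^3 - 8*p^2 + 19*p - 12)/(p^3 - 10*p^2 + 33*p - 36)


(1) = (m - 2)/(m + 6)
(2) = (2*y^2 + y*(-16*sqrt(2) - 5) + 40*sqrt(2))/(2*y)
(3) = (r^2 - 4*r - 32)/(r^2 - 4*r + 4)
(4) = (z - 3)/(z^2 - 3*z - 10)
(5) = (p - 1)/(p - 3)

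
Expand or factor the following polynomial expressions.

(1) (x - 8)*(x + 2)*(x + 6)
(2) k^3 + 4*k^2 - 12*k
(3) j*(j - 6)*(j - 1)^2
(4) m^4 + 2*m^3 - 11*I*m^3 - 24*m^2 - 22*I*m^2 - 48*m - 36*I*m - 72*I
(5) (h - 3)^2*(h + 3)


(1) = x^3 - 52*x - 96
(2) = k*(k - 2)*(k + 6)
(3) = j^4 - 8*j^3 + 13*j^2 - 6*j
(4) = (m + 2)*(m - 6*I)^2*(m + I)
(5) = h^3 - 3*h^2 - 9*h + 27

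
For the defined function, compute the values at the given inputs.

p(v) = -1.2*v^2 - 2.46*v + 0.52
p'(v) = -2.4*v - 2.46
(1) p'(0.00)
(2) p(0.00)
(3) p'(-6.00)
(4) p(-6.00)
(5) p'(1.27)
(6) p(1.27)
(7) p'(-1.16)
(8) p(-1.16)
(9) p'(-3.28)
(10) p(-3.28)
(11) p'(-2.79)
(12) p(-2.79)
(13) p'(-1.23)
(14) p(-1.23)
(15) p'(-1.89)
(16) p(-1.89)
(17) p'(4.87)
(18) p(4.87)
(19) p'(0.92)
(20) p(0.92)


(1) = -2.46
(2) = 0.52
(3) = 11.94
(4) = -27.92
(5) = -5.51
(6) = -4.54
(7) = 0.32
(8) = 1.76
(9) = 5.41
(10) = -4.32
(11) = 4.24
(12) = -1.96
(13) = 0.49
(14) = 1.73
(15) = 2.08
(16) = 0.88
(17) = -14.15
(18) = -39.92
(19) = -4.67
(20) = -2.76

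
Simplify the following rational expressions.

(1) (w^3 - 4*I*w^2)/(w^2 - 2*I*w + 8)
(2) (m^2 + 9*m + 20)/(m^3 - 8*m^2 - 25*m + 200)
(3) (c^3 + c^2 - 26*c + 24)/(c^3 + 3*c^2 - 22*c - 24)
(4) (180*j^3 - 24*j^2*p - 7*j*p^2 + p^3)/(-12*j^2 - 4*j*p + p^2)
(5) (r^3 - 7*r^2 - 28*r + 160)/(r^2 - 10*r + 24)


(1) = w^2/(w + 2*I)
(2) = (m + 4)/(m^2 - 13*m + 40)
(3) = (c - 1)/(c + 1)
(4) = (-30*j^2 - j*p + p^2)/(2*j + p)
(5) = (r^2 - 3*r - 40)/(r - 6)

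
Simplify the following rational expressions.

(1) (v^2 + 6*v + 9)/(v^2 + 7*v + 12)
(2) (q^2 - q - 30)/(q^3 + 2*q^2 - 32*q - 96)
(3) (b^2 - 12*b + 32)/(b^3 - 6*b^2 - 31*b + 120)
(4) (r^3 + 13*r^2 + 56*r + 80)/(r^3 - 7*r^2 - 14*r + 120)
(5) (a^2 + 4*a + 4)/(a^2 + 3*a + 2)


(1) = (v + 3)/(v + 4)
(2) = (q + 5)/(q^2 + 8*q + 16)
(3) = (b - 4)/(b^2 + 2*b - 15)
(4) = (r^2 + 9*r + 20)/(r^2 - 11*r + 30)
(5) = (a + 2)/(a + 1)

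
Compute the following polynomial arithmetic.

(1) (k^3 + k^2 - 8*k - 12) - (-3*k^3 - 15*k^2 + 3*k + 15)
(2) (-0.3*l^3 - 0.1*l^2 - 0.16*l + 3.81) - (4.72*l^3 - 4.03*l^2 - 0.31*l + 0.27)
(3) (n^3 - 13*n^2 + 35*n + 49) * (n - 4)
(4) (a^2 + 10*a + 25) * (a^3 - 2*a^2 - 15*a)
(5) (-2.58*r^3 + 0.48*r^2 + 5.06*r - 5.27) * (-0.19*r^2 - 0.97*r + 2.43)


(1) = 4*k^3 + 16*k^2 - 11*k - 27
(2) = -5.02*l^3 + 3.93*l^2 + 0.15*l + 3.54
(3) = n^4 - 17*n^3 + 87*n^2 - 91*n - 196
(4) = a^5 + 8*a^4 - 10*a^3 - 200*a^2 - 375*a
(5) = 0.4902*r^5 + 2.4114*r^4 - 7.6964*r^3 - 2.7405*r^2 + 17.4077*r - 12.8061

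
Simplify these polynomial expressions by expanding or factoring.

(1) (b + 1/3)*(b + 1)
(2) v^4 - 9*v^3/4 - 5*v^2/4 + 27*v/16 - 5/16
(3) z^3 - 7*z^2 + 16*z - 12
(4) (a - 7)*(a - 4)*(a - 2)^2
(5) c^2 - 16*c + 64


(1) = b^2 + 4*b/3 + 1/3
(2) = (v - 5/2)*(v - 1/2)*(v - 1/4)*(v + 1)
(3) = (z - 3)*(z - 2)^2
(4) = a^4 - 15*a^3 + 76*a^2 - 156*a + 112
(5) = (c - 8)^2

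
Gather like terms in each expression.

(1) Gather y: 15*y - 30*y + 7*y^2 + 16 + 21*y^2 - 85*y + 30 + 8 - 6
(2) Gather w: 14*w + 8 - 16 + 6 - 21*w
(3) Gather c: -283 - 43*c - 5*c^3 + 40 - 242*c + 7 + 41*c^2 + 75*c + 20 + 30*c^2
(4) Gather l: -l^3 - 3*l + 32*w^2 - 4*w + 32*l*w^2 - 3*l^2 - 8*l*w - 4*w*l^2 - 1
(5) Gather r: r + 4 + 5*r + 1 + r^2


(1) = 28*y^2 - 100*y + 48
(2) = -7*w - 2
(3) = -5*c^3 + 71*c^2 - 210*c - 216
(4) = -l^3 + l^2*(-4*w - 3) + l*(32*w^2 - 8*w - 3) + 32*w^2 - 4*w - 1
(5) = r^2 + 6*r + 5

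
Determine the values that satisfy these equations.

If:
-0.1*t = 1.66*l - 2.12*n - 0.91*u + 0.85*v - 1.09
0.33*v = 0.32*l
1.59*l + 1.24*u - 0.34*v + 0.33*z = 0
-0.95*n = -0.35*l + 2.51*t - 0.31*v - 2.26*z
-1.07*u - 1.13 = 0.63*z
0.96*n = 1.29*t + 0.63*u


Then:
l = -9.79
n = -21.33
t = -25.16
u = 19.02
v = -9.49
z = -34.10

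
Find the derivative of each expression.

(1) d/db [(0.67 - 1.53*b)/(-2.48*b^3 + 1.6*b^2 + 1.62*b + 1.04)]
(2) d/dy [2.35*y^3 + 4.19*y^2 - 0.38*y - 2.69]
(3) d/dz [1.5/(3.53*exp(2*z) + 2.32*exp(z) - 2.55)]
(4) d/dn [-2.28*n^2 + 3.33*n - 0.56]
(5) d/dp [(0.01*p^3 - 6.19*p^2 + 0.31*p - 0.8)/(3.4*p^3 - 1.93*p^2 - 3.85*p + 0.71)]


(1) = (-7.5888*b^3 + 7.4328*b^2 - 2.144*b - 2.6766)/(6.1504*b^6 - 7.936*b^5 - 5.4752*b^4 + 0.0256*b^3 + 5.9524*b^2 + 3.3696*b + 1.0816)
(2) = 7.05*y^2 + 8.38*y - 0.38
(3) = (-10.59*exp(z) - 3.48)*exp(z)/(3.53*exp(2*z) + 2.32*exp(z) - 2.55)^2
(4) = 3.33 - 4.56*n
(5) = (21.0267*p^4 - 2.185*p^3 + 32.6111*p^2 - 11.8778*p - 2.8599)/(11.56*p^6 - 13.124*p^5 - 22.4551*p^4 + 19.689*p^3 + 12.0819*p^2 - 5.467*p + 0.5041)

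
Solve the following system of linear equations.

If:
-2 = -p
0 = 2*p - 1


Then:
No Solution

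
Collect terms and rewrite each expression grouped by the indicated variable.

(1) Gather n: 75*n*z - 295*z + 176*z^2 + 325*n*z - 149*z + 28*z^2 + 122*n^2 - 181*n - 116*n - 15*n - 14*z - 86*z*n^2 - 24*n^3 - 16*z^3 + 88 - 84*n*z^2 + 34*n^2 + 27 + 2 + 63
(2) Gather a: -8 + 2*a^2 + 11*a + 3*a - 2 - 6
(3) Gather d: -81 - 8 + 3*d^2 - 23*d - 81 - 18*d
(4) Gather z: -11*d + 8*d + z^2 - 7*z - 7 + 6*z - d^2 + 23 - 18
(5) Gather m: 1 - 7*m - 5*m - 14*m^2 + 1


(1) = -24*n^3 + n^2*(156 - 86*z) + n*(-84*z^2 + 400*z - 312) - 16*z^3 + 204*z^2 - 458*z + 180
(2) = 2*a^2 + 14*a - 16
(3) = 3*d^2 - 41*d - 170
(4) = -d^2 - 3*d + z^2 - z - 2
(5) = -14*m^2 - 12*m + 2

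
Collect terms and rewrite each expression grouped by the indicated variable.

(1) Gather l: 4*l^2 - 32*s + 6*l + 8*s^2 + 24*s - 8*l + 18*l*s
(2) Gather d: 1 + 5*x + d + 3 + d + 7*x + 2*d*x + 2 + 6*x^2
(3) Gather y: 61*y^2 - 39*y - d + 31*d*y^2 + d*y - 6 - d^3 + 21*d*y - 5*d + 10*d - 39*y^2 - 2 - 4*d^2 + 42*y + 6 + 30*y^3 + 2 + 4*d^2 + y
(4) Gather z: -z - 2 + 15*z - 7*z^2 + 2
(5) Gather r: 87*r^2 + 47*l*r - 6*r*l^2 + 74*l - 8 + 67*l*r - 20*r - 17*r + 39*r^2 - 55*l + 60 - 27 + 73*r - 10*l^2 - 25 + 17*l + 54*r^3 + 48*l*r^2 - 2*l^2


(1) = 4*l^2 + l*(18*s - 2) + 8*s^2 - 8*s
(2) = d*(2*x + 2) + 6*x^2 + 12*x + 6
(3) = -d^3 + 4*d + 30*y^3 + y^2*(31*d + 22) + y*(22*d + 4)
(4) = -7*z^2 + 14*z
(5) = -12*l^2 + 36*l + 54*r^3 + r^2*(48*l + 126) + r*(-6*l^2 + 114*l + 36)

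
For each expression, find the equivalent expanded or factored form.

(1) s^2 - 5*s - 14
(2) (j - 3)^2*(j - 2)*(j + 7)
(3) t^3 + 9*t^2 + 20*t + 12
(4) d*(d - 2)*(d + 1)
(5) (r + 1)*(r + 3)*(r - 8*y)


(1) = (s - 7)*(s + 2)
(2) = j^4 - j^3 - 35*j^2 + 129*j - 126
(3) = (t + 1)*(t + 2)*(t + 6)
(4) = d^3 - d^2 - 2*d
(5) = r^3 - 8*r^2*y + 4*r^2 - 32*r*y + 3*r - 24*y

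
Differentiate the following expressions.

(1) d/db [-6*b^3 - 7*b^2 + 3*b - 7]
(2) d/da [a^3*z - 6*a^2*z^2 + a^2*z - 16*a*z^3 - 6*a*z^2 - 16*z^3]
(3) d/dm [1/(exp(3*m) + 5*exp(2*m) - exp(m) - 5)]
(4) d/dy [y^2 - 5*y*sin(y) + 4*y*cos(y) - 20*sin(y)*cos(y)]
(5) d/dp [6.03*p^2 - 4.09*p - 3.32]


(1) = -18*b^2 - 14*b + 3
(2) = z*(3*a^2 - 12*a*z + 2*a - 16*z^2 - 6*z)
(3) = (-3*exp(2*m) - 10*exp(m) + 1)*exp(m)/(exp(3*m) + 5*exp(2*m) - exp(m) - 5)^2
(4) = -4*y*sin(y) - 5*y*cos(y) + 2*y - 5*sin(y) + 4*cos(y) - 20*cos(2*y)
(5) = 12.06*p - 4.09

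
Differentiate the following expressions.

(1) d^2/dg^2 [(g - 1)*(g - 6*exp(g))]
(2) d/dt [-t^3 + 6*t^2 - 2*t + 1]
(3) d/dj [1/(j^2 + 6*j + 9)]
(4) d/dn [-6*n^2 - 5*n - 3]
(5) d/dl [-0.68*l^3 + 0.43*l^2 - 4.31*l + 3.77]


(1) = -6*g*exp(g) - 6*exp(g) + 2
(2) = -3*t^2 + 12*t - 2
(3) = 2*(-j - 3)/(j^2 + 6*j + 9)^2
(4) = -12*n - 5
(5) = -2.04*l^2 + 0.86*l - 4.31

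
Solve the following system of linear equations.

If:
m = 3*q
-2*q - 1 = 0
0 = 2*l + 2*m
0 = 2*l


Then:
No Solution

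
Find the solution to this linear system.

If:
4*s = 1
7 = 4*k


Then:
k = 7/4
s = 1/4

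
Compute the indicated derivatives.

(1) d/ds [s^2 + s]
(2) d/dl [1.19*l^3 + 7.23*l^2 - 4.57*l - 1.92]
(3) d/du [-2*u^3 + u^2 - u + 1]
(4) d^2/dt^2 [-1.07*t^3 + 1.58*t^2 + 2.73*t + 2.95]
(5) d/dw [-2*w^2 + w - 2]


(1) = 2*s + 1
(2) = 3.57*l^2 + 14.46*l - 4.57
(3) = -6*u^2 + 2*u - 1
(4) = 3.16 - 6.42*t
(5) = 1 - 4*w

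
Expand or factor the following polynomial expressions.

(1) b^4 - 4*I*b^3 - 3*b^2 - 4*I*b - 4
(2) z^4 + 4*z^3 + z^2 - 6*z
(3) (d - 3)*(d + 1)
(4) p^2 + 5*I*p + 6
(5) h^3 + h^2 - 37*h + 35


(1) = (b - 2*I)^2*(b - I)*(b + I)
(2) = z*(z - 1)*(z + 2)*(z + 3)
(3) = d^2 - 2*d - 3
(4) = (p - I)*(p + 6*I)
(5) = (h - 5)*(h - 1)*(h + 7)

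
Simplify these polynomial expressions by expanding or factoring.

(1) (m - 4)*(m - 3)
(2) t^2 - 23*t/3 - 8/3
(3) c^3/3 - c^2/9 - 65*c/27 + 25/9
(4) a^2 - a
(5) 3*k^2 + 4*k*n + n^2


(1) = m^2 - 7*m + 12
(2) = (t - 8)*(t + 1/3)
(3) = (c/3 + 1)*(c - 5/3)^2
(4) = a*(a - 1)
(5) = (k + n)*(3*k + n)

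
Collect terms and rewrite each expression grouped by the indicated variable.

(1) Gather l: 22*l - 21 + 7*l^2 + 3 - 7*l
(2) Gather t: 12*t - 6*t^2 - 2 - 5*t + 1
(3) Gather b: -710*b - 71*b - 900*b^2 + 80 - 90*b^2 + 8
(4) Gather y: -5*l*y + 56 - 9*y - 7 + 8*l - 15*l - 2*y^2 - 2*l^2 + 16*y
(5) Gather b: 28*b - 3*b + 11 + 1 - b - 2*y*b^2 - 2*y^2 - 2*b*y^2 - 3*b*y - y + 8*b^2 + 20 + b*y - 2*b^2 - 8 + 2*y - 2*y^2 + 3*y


(1) = 7*l^2 + 15*l - 18
(2) = -6*t^2 + 7*t - 1
(3) = -990*b^2 - 781*b + 88
(4) = -2*l^2 - 7*l - 2*y^2 + y*(7 - 5*l) + 49
(5) = b^2*(6 - 2*y) + b*(-2*y^2 - 2*y + 24) - 4*y^2 + 4*y + 24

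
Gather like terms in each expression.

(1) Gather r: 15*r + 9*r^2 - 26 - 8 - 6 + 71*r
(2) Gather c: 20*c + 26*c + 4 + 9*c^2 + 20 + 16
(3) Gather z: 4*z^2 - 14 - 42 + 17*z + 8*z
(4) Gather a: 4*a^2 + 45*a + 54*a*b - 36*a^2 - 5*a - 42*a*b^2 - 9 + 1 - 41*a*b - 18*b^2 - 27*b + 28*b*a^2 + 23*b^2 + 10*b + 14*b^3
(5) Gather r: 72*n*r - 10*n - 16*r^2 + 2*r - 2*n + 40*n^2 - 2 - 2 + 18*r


(1) = 9*r^2 + 86*r - 40
(2) = 9*c^2 + 46*c + 40
(3) = 4*z^2 + 25*z - 56
(4) = a^2*(28*b - 32) + a*(-42*b^2 + 13*b + 40) + 14*b^3 + 5*b^2 - 17*b - 8
(5) = 40*n^2 - 12*n - 16*r^2 + r*(72*n + 20) - 4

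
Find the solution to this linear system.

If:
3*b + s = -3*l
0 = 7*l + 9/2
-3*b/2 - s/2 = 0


Then:
No Solution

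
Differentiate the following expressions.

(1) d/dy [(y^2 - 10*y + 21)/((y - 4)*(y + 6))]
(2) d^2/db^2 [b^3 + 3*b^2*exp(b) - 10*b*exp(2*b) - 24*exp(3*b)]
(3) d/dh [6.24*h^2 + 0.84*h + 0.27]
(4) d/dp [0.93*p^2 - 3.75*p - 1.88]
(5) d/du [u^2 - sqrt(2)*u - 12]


(1) = 6*(2*y^2 - 15*y + 33)/(y^4 + 4*y^3 - 44*y^2 - 96*y + 576)
(2) = 3*b^2*exp(b) - 40*b*exp(2*b) + 12*b*exp(b) + 6*b - 216*exp(3*b) - 40*exp(2*b) + 6*exp(b)
(3) = 12.48*h + 0.84
(4) = 1.86*p - 3.75
(5) = 2*u - sqrt(2)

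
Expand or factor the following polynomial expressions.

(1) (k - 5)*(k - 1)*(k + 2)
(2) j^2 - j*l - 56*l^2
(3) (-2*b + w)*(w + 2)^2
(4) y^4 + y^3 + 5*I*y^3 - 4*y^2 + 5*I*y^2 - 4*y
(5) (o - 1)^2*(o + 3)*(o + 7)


(1) = k^3 - 4*k^2 - 7*k + 10
(2) = (j - 8*l)*(j + 7*l)
(3) = -2*b*w^2 - 8*b*w - 8*b + w^3 + 4*w^2 + 4*w
(4) = y*(y + 1)*(y + I)*(y + 4*I)
(5) = o^4 + 8*o^3 + 2*o^2 - 32*o + 21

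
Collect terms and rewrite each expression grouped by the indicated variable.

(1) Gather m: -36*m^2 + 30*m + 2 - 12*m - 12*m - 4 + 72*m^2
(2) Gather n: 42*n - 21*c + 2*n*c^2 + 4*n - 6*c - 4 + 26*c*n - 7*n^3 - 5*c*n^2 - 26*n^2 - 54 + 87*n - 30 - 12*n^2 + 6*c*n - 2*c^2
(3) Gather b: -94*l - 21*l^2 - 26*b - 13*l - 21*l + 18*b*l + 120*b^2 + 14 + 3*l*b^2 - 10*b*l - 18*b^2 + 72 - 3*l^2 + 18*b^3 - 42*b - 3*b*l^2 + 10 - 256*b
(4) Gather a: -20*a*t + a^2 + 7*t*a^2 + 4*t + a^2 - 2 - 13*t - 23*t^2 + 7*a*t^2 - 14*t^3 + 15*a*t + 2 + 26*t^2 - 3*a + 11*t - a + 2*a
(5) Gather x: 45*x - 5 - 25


(1) = 36*m^2 + 6*m - 2
(2) = -2*c^2 - 27*c - 7*n^3 + n^2*(-5*c - 38) + n*(2*c^2 + 32*c + 133) - 88
(3) = 18*b^3 + b^2*(3*l + 102) + b*(-3*l^2 + 8*l - 324) - 24*l^2 - 128*l + 96
(4) = a^2*(7*t + 2) + a*(7*t^2 - 5*t - 2) - 14*t^3 + 3*t^2 + 2*t
(5) = 45*x - 30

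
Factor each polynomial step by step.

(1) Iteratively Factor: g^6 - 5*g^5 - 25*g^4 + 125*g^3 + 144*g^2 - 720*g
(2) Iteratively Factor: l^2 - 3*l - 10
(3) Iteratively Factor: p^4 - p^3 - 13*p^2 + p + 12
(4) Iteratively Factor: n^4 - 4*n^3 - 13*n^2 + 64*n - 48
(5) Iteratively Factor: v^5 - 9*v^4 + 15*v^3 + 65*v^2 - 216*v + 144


(1) = (g + 3)*(g^5 - 8*g^4 - g^3 + 128*g^2 - 240*g) = g*(g + 3)*(g^4 - 8*g^3 - g^2 + 128*g - 240) = g*(g - 5)*(g + 3)*(g^3 - 3*g^2 - 16*g + 48) = g*(g - 5)*(g - 3)*(g + 3)*(g^2 - 16) = g*(g - 5)*(g - 3)*(g + 3)*(g + 4)*(g - 4)
(2) = (l + 2)*(l - 5)
(3) = (p - 1)*(p^3 - 13*p - 12) = (p - 1)*(p + 1)*(p^2 - p - 12) = (p - 4)*(p - 1)*(p + 1)*(p + 3)
(4) = (n - 4)*(n^3 - 13*n + 12) = (n - 4)*(n - 1)*(n^2 + n - 12) = (n - 4)*(n - 3)*(n - 1)*(n + 4)
(5) = (v - 4)*(v^4 - 5*v^3 - 5*v^2 + 45*v - 36) = (v - 4)^2*(v^3 - v^2 - 9*v + 9) = (v - 4)^2*(v - 1)*(v^2 - 9) = (v - 4)^2*(v - 1)*(v + 3)*(v - 3)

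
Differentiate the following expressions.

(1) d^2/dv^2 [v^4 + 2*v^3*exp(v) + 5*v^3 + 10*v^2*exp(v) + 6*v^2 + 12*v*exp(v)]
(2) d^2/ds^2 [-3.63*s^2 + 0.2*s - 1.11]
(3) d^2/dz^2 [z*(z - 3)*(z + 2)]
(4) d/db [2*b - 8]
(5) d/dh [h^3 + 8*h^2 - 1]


(1) = 2*v^3*exp(v) + 22*v^2*exp(v) + 12*v^2 + 64*v*exp(v) + 30*v + 44*exp(v) + 12
(2) = -7.26000000000000
(3) = 6*z - 2
(4) = 2
(5) = h*(3*h + 16)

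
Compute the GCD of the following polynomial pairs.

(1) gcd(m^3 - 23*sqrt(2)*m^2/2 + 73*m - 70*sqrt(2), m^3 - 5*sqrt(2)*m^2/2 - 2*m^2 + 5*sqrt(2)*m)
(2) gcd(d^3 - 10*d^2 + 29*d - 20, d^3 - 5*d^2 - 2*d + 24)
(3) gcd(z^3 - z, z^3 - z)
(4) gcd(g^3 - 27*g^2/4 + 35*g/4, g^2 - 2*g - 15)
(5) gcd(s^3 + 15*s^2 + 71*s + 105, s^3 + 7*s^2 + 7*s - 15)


(1) = m - 5*sqrt(2)/2
(2) = d - 4
(3) = z^3 - z
(4) = g - 5
(5) = gcd((s + 3)*(s + 5)*(s + 7), (s - 1)*(s + 3)*(s + 5)) = s^2 + 8*s + 15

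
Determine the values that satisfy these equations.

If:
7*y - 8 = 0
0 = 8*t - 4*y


Then:
t = 4/7
y = 8/7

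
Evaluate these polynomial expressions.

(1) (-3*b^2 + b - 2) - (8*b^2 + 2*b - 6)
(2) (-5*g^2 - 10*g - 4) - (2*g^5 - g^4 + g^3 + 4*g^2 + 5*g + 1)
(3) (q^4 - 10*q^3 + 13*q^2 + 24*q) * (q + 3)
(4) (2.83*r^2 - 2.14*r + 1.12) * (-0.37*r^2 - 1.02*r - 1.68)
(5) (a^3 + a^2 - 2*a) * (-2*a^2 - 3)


(1) = -11*b^2 - b + 4
(2) = -2*g^5 + g^4 - g^3 - 9*g^2 - 15*g - 5
(3) = q^5 - 7*q^4 - 17*q^3 + 63*q^2 + 72*q
(4) = -1.0471*r^4 - 2.0948*r^3 - 2.986*r^2 + 2.4528*r - 1.8816
(5) = -2*a^5 - 2*a^4 + a^3 - 3*a^2 + 6*a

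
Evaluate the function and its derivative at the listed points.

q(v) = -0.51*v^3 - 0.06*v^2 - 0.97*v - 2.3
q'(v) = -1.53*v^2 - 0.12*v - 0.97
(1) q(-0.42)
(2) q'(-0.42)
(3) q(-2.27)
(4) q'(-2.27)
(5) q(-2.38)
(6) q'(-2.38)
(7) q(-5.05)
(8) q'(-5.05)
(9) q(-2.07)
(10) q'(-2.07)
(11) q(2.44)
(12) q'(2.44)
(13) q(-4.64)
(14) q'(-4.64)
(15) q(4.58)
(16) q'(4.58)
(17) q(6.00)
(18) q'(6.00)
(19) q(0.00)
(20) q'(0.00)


(1) = -1.87
(2) = -1.19
(3) = 5.56
(4) = -8.58
(5) = 6.54
(6) = -9.35
(7) = 66.75
(8) = -39.38
(9) = 3.97
(10) = -7.28
(11) = -12.43
(12) = -10.37
(13) = 51.86
(14) = -33.35
(15) = -57.00
(16) = -33.61
(17) = -120.44
(18) = -56.77
(19) = -2.30
(20) = -0.97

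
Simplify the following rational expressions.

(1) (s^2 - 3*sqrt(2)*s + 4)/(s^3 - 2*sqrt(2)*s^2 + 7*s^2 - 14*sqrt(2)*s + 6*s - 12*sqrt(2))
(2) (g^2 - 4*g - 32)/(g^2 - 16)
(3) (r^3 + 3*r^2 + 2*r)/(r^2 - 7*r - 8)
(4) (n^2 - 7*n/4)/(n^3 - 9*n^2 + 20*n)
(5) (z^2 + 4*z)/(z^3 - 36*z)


(1) = (s - sqrt(2))/(s^2 + 7*s + 6)
(2) = (g - 8)/(g - 4)
(3) = (r^2 + 2*r)/(r - 8)
(4) = (4*n - 7)/(4*n^2 - 36*n + 80)
(5) = (z + 4)/(z^2 - 36)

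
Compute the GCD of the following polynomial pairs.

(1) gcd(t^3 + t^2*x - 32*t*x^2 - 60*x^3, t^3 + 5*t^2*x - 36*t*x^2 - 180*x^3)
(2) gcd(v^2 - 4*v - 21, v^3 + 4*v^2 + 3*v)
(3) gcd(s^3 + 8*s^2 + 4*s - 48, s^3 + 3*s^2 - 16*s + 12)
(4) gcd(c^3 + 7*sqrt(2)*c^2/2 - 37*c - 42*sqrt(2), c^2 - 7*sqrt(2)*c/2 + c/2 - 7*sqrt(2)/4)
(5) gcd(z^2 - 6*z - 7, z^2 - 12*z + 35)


(1) = -t^2 + t*x + 30*x^2
(2) = v + 3
(3) = gcd((s - 2)*(s + 4)*(s + 6), (s - 2)*(s - 1)*(s + 6)) = s^2 + 4*s - 12
(4) = gcd((c - 7*sqrt(2)/2)*(c + sqrt(2))*(c + 6*sqrt(2)), (c + 1/2)*(c - 7*sqrt(2)/2)) = c - 7*sqrt(2)/2
(5) = z - 7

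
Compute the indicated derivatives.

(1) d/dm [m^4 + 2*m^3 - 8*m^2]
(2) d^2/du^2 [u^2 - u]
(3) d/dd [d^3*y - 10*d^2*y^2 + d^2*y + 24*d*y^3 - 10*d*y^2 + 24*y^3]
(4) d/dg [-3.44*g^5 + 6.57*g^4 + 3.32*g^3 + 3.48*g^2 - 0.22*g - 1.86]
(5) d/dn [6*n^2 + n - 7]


(1) = 2*m*(2*m^2 + 3*m - 8)
(2) = 2
(3) = y*(3*d^2 - 20*d*y + 2*d + 24*y^2 - 10*y)
(4) = -17.2*g^4 + 26.28*g^3 + 9.96*g^2 + 6.96*g - 0.22
(5) = 12*n + 1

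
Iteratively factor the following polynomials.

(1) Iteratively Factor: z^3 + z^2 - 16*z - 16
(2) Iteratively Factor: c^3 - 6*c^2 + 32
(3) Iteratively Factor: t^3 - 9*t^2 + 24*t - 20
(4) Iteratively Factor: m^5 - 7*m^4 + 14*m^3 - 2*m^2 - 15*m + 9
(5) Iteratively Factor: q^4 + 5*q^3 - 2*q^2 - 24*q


(1) = (z + 4)*(z^2 - 3*z - 4) = (z - 4)*(z + 4)*(z + 1)
(2) = (c - 4)*(c^2 - 2*c - 8) = (c - 4)^2*(c + 2)
(3) = (t - 5)*(t^2 - 4*t + 4) = (t - 5)*(t - 2)*(t - 2)
(4) = (m - 1)*(m^4 - 6*m^3 + 8*m^2 + 6*m - 9) = (m - 1)^2*(m^3 - 5*m^2 + 3*m + 9) = (m - 3)*(m - 1)^2*(m^2 - 2*m - 3) = (m - 3)*(m - 1)^2*(m + 1)*(m - 3)
(5) = (q - 2)*(q^3 + 7*q^2 + 12*q) = (q - 2)*(q + 4)*(q^2 + 3*q) = (q - 2)*(q + 3)*(q + 4)*(q)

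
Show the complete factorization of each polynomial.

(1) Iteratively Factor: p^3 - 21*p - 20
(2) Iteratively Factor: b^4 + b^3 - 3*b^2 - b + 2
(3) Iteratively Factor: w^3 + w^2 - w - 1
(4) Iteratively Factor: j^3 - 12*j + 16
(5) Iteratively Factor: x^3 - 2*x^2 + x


(1) = (p + 1)*(p^2 - p - 20) = (p + 1)*(p + 4)*(p - 5)
(2) = (b - 1)*(b^3 + 2*b^2 - b - 2) = (b - 1)^2*(b^2 + 3*b + 2) = (b - 1)^2*(b + 2)*(b + 1)
(3) = (w + 1)*(w^2 - 1) = (w + 1)^2*(w - 1)
(4) = (j - 2)*(j^2 + 2*j - 8) = (j - 2)*(j + 4)*(j - 2)
(5) = (x)*(x^2 - 2*x + 1) = x*(x - 1)*(x - 1)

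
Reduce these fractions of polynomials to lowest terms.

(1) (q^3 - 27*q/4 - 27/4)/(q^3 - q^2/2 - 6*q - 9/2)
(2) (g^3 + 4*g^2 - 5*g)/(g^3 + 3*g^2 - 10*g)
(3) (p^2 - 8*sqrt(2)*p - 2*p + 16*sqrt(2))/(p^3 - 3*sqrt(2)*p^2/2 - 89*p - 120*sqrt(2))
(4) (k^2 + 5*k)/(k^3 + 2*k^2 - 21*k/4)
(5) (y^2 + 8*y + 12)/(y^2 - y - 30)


(1) = (2*q + 3)/(2*q + 2)
(2) = (g - 1)/(g - 2)
(3) = (2*p - 4)/(2*p^2 + 13*sqrt(2)*p + 30)
(4) = (4*k + 20)/(4*k^2 + 8*k - 21)
(5) = (y^2 + 8*y + 12)/(y^2 - y - 30)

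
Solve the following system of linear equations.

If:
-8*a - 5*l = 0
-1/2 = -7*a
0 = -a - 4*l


Then:
No Solution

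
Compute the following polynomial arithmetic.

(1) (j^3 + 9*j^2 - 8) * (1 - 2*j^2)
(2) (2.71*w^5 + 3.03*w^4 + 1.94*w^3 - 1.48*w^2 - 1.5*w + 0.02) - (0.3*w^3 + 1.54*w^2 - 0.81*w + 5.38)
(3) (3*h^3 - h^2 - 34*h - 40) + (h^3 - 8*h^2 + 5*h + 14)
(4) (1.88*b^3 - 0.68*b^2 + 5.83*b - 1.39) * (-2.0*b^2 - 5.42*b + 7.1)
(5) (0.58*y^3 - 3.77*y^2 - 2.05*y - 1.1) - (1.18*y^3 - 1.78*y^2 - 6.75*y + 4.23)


(1) = -2*j^5 - 18*j^4 + j^3 + 25*j^2 - 8
(2) = 2.71*w^5 + 3.03*w^4 + 1.64*w^3 - 3.02*w^2 - 0.69*w - 5.36
(3) = 4*h^3 - 9*h^2 - 29*h - 26
(4) = -3.76*b^5 - 8.8296*b^4 + 5.3736*b^3 - 33.6466*b^2 + 48.9268*b - 9.869
(5) = -0.6*y^3 - 1.99*y^2 + 4.7*y - 5.33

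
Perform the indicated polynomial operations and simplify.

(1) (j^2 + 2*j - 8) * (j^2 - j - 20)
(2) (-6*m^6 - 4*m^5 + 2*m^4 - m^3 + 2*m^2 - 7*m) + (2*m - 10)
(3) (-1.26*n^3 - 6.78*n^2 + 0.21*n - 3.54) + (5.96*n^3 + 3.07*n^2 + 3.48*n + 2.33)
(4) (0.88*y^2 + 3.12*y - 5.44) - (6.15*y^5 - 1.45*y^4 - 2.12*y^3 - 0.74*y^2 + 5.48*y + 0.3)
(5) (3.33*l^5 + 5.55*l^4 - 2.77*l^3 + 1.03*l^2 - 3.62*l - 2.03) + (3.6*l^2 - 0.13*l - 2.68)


(1) = j^4 + j^3 - 30*j^2 - 32*j + 160
(2) = -6*m^6 - 4*m^5 + 2*m^4 - m^3 + 2*m^2 - 5*m - 10
(3) = 4.7*n^3 - 3.71*n^2 + 3.69*n - 1.21
(4) = -6.15*y^5 + 1.45*y^4 + 2.12*y^3 + 1.62*y^2 - 2.36*y - 5.74
(5) = 3.33*l^5 + 5.55*l^4 - 2.77*l^3 + 4.63*l^2 - 3.75*l - 4.71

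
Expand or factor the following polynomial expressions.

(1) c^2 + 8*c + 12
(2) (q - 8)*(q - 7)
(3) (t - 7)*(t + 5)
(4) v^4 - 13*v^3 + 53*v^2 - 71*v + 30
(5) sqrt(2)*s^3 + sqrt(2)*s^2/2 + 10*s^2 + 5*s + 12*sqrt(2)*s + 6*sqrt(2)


(1) = (c + 2)*(c + 6)
(2) = q^2 - 15*q + 56
(3) = t^2 - 2*t - 35
(4) = (v - 6)*(v - 5)*(v - 1)^2
(5) = (s + 2*sqrt(2))*(s + 3*sqrt(2))*(sqrt(2)*s + sqrt(2)/2)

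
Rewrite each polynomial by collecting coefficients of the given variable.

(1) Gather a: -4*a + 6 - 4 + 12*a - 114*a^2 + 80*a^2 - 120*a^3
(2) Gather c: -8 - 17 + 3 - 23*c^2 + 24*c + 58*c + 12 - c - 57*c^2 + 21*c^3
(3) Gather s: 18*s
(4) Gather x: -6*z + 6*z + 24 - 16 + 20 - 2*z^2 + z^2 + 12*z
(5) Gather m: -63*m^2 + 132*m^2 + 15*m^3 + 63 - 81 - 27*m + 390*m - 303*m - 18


(1) = -120*a^3 - 34*a^2 + 8*a + 2
(2) = 21*c^3 - 80*c^2 + 81*c - 10
(3) = 18*s
(4) = -z^2 + 12*z + 28
(5) = 15*m^3 + 69*m^2 + 60*m - 36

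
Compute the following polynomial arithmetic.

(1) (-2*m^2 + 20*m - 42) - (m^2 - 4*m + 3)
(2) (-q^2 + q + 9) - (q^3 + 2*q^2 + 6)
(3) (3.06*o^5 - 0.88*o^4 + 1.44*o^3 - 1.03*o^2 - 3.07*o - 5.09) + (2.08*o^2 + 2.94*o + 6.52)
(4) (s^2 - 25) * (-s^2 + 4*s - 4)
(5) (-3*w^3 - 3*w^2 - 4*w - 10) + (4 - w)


(1) = -3*m^2 + 24*m - 45
(2) = -q^3 - 3*q^2 + q + 3
(3) = 3.06*o^5 - 0.88*o^4 + 1.44*o^3 + 1.05*o^2 - 0.13*o + 1.43
(4) = -s^4 + 4*s^3 + 21*s^2 - 100*s + 100
(5) = -3*w^3 - 3*w^2 - 5*w - 6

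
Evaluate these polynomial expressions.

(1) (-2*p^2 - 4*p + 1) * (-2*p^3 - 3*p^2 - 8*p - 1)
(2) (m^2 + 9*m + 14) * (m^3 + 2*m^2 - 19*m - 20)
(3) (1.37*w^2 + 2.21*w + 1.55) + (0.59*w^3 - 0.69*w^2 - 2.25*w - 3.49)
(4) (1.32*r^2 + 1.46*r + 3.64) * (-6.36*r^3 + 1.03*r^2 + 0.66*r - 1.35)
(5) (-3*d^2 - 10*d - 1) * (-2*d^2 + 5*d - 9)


(1) = 4*p^5 + 14*p^4 + 26*p^3 + 31*p^2 - 4*p - 1
(2) = m^5 + 11*m^4 + 13*m^3 - 163*m^2 - 446*m - 280
(3) = 0.59*w^3 + 0.68*w^2 - 0.04*w - 1.94
(4) = -8.3952*r^5 - 7.926*r^4 - 20.7754*r^3 + 2.9308*r^2 + 0.4314*r - 4.914
(5) = 6*d^4 + 5*d^3 - 21*d^2 + 85*d + 9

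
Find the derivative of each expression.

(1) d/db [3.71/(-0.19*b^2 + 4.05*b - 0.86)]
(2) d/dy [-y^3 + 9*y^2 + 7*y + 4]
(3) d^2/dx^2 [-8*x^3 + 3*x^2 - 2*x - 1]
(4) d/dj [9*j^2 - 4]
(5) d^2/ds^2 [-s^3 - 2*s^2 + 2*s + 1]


(1) = (1.4098*b - 15.0255)/(0.19*b^2 - 4.05*b + 0.86)^2
(2) = -3*y^2 + 18*y + 7
(3) = 6 - 48*x
(4) = 18*j
(5) = -6*s - 4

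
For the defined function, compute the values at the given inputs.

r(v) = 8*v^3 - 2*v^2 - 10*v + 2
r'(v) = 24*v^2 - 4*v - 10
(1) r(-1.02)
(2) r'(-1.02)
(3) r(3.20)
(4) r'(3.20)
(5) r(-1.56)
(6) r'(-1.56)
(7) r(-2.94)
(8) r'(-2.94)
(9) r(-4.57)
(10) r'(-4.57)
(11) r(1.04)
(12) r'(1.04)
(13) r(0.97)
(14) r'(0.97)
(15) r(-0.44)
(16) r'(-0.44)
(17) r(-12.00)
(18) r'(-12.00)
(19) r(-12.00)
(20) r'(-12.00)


(1) = 1.63
(2) = 19.05
(3) = 211.66
(4) = 222.96
(5) = -17.64
(6) = 54.65
(7) = -189.18
(8) = 209.21
(9) = -757.62
(10) = 509.52
(11) = -1.56
(12) = 11.80
(13) = -2.28
(14) = 8.70
(15) = 5.33
(16) = -3.59
(17) = -13990.00
(18) = 3494.00
(19) = -13990.00
(20) = 3494.00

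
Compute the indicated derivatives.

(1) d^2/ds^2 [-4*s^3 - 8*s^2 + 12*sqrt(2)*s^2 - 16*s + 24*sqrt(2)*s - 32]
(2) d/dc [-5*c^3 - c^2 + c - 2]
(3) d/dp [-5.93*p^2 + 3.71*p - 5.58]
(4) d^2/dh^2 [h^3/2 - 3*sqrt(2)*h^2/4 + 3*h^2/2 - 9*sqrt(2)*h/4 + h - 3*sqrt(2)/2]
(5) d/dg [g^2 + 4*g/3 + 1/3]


(1) = -24*s - 16 + 24*sqrt(2)
(2) = -15*c^2 - 2*c + 1
(3) = 3.71 - 11.86*p
(4) = 3*h - 3*sqrt(2)/2 + 3
(5) = 2*g + 4/3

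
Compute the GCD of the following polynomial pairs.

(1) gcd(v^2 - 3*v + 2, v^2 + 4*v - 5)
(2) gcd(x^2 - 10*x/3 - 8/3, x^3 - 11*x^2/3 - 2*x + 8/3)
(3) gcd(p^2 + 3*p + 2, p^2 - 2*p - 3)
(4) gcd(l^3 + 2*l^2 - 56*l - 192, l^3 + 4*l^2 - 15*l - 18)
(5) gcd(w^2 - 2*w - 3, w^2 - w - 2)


(1) = v - 1
(2) = x - 4
(3) = p + 1
(4) = l + 6
(5) = w + 1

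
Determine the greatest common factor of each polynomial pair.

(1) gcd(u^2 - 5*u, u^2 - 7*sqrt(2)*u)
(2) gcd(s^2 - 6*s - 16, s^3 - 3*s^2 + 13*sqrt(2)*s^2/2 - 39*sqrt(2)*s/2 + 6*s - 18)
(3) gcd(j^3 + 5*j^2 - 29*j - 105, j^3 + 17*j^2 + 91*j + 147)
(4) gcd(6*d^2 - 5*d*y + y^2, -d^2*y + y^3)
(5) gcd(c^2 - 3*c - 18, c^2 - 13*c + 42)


(1) = u
(2) = 1
(3) = gcd((j - 5)*(j + 3)*(j + 7), (j + 3)*(j + 7)^2) = j^2 + 10*j + 21
(4) = 1
(5) = c - 6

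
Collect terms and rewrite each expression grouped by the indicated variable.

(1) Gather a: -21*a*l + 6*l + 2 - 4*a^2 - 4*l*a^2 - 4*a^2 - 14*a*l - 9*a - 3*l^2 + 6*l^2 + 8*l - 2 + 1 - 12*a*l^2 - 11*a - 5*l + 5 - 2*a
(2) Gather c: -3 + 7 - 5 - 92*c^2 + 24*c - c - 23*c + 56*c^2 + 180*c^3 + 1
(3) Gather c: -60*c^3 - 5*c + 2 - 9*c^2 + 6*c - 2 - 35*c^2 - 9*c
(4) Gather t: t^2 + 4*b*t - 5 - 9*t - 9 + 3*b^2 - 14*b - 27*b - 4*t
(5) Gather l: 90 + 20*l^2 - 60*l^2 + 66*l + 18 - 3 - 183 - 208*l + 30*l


(1) = a^2*(-4*l - 8) + a*(-12*l^2 - 35*l - 22) + 3*l^2 + 9*l + 6
(2) = 180*c^3 - 36*c^2
(3) = -60*c^3 - 44*c^2 - 8*c
(4) = 3*b^2 - 41*b + t^2 + t*(4*b - 13) - 14
(5) = -40*l^2 - 112*l - 78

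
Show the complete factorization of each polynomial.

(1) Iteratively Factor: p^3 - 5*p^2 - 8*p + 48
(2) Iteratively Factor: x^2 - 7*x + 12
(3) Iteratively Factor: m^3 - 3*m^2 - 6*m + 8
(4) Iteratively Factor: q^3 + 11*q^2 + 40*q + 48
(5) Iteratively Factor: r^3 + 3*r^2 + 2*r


(1) = (p + 3)*(p^2 - 8*p + 16) = (p - 4)*(p + 3)*(p - 4)
(2) = (x - 4)*(x - 3)
(3) = (m + 2)*(m^2 - 5*m + 4) = (m - 1)*(m + 2)*(m - 4)
(4) = (q + 3)*(q^2 + 8*q + 16) = (q + 3)*(q + 4)*(q + 4)
(5) = (r + 1)*(r^2 + 2*r) = (r + 1)*(r + 2)*(r)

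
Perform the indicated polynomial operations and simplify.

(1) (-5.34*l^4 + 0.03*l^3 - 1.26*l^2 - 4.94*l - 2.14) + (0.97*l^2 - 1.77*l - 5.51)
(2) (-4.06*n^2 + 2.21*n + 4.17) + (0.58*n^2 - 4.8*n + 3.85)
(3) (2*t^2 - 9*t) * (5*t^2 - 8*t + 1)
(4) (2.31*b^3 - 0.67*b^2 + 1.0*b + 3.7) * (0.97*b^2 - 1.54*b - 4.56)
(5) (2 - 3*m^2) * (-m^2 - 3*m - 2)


(1) = -5.34*l^4 + 0.03*l^3 - 0.29*l^2 - 6.71*l - 7.65
(2) = -3.48*n^2 - 2.59*n + 8.02
(3) = 10*t^4 - 61*t^3 + 74*t^2 - 9*t
(4) = 2.2407*b^5 - 4.2073*b^4 - 8.5318*b^3 + 5.1042*b^2 - 10.258*b - 16.872
(5) = 3*m^4 + 9*m^3 + 4*m^2 - 6*m - 4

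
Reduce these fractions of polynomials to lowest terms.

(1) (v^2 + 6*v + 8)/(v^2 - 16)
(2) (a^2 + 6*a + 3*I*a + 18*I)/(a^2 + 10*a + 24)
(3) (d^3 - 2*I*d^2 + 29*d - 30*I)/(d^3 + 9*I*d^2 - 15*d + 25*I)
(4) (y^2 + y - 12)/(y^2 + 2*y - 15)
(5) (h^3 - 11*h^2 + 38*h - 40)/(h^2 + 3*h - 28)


(1) = (v + 2)/(v - 4)
(2) = (a + 3*I)/(a + 4)
(3) = (d - 6*I)/(d + 5*I)
(4) = (y + 4)/(y + 5)
(5) = (h^2 - 7*h + 10)/(h + 7)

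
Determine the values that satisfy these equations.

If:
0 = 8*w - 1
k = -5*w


Then:
k = -5/8
w = 1/8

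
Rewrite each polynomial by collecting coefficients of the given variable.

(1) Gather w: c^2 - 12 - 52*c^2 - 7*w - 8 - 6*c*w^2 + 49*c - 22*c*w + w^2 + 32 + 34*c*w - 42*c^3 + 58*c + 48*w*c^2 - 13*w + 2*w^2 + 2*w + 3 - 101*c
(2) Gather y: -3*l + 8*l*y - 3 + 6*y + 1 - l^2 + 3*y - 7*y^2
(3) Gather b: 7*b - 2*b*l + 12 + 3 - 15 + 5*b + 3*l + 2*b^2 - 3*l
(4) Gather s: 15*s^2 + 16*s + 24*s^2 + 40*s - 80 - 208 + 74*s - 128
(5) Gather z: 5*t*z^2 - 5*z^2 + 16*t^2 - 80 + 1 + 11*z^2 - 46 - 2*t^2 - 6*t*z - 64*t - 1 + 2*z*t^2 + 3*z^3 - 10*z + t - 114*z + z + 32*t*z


(1) = -42*c^3 - 51*c^2 + 6*c + w^2*(3 - 6*c) + w*(48*c^2 + 12*c - 18) + 15
(2) = -l^2 - 3*l - 7*y^2 + y*(8*l + 9) - 2
(3) = 2*b^2 + b*(12 - 2*l)
(4) = 39*s^2 + 130*s - 416
(5) = 14*t^2 - 63*t + 3*z^3 + z^2*(5*t + 6) + z*(2*t^2 + 26*t - 123) - 126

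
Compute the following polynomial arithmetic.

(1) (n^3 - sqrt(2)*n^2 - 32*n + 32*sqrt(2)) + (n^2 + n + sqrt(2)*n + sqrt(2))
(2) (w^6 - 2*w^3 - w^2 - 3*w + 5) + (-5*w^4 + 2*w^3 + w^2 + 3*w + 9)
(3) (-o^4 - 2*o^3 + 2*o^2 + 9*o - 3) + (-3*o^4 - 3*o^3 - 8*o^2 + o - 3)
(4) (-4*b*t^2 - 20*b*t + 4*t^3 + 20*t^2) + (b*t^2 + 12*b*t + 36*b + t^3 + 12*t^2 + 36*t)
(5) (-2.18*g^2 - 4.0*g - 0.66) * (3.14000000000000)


(1) = n^3 - sqrt(2)*n^2 + n^2 - 31*n + sqrt(2)*n + 33*sqrt(2)
(2) = w^6 - 5*w^4 + 14
(3) = -4*o^4 - 5*o^3 - 6*o^2 + 10*o - 6
(4) = -3*b*t^2 - 8*b*t + 36*b + 5*t^3 + 32*t^2 + 36*t
(5) = -6.8452*g^2 - 12.56*g - 2.0724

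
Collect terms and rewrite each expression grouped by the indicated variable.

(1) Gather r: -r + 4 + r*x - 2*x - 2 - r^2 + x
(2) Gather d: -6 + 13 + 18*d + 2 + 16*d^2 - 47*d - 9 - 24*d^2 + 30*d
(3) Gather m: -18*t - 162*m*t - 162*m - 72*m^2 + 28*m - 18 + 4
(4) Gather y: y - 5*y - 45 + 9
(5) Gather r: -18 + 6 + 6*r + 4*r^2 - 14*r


(1) = -r^2 + r*(x - 1) - x + 2
(2) = -8*d^2 + d
(3) = -72*m^2 + m*(-162*t - 134) - 18*t - 14
(4) = -4*y - 36
(5) = 4*r^2 - 8*r - 12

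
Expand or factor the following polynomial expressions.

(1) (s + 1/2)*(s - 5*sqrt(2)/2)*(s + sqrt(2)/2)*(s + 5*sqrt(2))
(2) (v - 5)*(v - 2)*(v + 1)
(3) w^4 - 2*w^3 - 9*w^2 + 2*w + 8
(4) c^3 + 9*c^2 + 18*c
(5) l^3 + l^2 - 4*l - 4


(1) = s^4 + s^3/2 + 3*sqrt(2)*s^3 - 45*s^2/2 + 3*sqrt(2)*s^2/2 - 25*sqrt(2)*s/2 - 45*s/4 - 25*sqrt(2)/4
(2) = v^3 - 6*v^2 + 3*v + 10
(3) = (w - 4)*(w - 1)*(w + 1)*(w + 2)
(4) = c*(c + 3)*(c + 6)
(5) = (l - 2)*(l + 1)*(l + 2)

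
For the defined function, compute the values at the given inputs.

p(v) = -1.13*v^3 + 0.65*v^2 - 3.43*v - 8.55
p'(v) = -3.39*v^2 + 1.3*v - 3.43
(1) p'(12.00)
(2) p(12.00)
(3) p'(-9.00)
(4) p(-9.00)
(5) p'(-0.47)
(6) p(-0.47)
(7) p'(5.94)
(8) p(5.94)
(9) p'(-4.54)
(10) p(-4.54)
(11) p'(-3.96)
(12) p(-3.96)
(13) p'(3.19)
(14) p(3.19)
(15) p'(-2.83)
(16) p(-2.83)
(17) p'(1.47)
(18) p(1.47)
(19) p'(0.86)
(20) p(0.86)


(1) = -475.99
(2) = -1908.75
(3) = -289.72
(4) = 898.74
(5) = -4.79
(6) = -6.68
(7) = -115.32
(8) = -242.82
(9) = -79.21
(10) = 126.16
(11) = -61.74
(12) = 85.40
(13) = -33.78
(14) = -49.56
(15) = -34.26
(16) = 31.97
(17) = -8.84
(18) = -15.78
(19) = -4.82
(20) = -11.74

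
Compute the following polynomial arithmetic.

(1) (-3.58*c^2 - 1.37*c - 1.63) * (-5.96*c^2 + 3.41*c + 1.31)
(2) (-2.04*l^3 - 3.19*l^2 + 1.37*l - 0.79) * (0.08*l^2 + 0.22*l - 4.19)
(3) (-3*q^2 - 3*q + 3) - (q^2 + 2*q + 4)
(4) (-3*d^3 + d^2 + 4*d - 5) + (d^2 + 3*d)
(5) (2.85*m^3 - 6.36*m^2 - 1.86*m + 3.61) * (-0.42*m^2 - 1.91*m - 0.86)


(1) = 21.3368*c^4 - 4.0426*c^3 + 0.3533*c^2 - 7.353*c - 2.1353
(2) = -0.1632*l^5 - 0.704*l^4 + 7.9554*l^3 + 13.6043*l^2 - 5.9141*l + 3.3101
(3) = -4*q^2 - 5*q - 1
(4) = -3*d^3 + 2*d^2 + 7*d - 5
(5) = -1.197*m^5 - 2.7723*m^4 + 10.4778*m^3 + 7.506*m^2 - 5.2955*m - 3.1046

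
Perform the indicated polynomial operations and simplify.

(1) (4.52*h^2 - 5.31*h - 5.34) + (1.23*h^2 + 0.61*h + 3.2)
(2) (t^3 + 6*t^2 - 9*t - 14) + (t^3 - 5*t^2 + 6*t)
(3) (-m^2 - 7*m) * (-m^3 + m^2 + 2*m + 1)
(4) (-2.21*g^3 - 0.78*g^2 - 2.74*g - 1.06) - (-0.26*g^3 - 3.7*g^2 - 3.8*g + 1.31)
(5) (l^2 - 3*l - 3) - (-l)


(1) = 5.75*h^2 - 4.7*h - 2.14
(2) = 2*t^3 + t^2 - 3*t - 14
(3) = m^5 + 6*m^4 - 9*m^3 - 15*m^2 - 7*m
(4) = -1.95*g^3 + 2.92*g^2 + 1.06*g - 2.37
(5) = l^2 - 2*l - 3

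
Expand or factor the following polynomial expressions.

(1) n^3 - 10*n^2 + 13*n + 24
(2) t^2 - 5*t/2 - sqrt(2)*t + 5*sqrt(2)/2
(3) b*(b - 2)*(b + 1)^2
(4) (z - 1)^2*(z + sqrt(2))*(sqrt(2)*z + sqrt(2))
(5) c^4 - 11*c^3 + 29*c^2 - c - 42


(1) = (n - 8)*(n - 3)*(n + 1)
(2) = (t - 5/2)*(t - sqrt(2))
(3) = b^4 - 3*b^2 - 2*b
(4) = sqrt(2)*z^4 - sqrt(2)*z^3 + 2*z^3 - 2*z^2 - sqrt(2)*z^2 - 2*z + sqrt(2)*z + 2
(5) = (c - 7)*(c - 3)*(c - 2)*(c + 1)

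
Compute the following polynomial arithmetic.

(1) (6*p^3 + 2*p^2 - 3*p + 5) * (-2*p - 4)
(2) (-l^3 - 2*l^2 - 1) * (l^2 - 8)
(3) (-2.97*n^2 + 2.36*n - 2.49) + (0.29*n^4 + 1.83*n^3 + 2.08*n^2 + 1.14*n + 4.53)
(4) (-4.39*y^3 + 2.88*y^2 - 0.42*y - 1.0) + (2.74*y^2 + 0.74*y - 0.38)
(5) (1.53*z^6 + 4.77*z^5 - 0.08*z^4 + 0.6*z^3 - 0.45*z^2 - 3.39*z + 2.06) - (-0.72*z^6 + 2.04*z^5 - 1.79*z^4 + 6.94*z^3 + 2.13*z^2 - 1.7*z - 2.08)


(1) = -12*p^4 - 28*p^3 - 2*p^2 + 2*p - 20
(2) = -l^5 - 2*l^4 + 8*l^3 + 15*l^2 + 8
(3) = 0.29*n^4 + 1.83*n^3 - 0.89*n^2 + 3.5*n + 2.04
(4) = -4.39*y^3 + 5.62*y^2 + 0.32*y - 1.38
(5) = 2.25*z^6 + 2.73*z^5 + 1.71*z^4 - 6.34*z^3 - 2.58*z^2 - 1.69*z + 4.14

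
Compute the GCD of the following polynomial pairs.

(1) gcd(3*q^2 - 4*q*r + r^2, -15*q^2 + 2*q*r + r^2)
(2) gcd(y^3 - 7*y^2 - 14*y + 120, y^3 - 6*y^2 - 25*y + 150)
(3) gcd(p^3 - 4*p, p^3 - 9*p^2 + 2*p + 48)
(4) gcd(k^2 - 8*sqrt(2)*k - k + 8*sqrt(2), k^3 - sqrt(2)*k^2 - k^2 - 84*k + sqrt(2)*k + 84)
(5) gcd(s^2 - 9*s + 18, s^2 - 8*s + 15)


(1) = 3*q - r
(2) = y^2 - 11*y + 30
(3) = p + 2
(4) = gcd((k - 1)*(k - 8*sqrt(2)), (k - 1)*(k - 7*sqrt(2))*(k + 6*sqrt(2))) = k - 1
(5) = s - 3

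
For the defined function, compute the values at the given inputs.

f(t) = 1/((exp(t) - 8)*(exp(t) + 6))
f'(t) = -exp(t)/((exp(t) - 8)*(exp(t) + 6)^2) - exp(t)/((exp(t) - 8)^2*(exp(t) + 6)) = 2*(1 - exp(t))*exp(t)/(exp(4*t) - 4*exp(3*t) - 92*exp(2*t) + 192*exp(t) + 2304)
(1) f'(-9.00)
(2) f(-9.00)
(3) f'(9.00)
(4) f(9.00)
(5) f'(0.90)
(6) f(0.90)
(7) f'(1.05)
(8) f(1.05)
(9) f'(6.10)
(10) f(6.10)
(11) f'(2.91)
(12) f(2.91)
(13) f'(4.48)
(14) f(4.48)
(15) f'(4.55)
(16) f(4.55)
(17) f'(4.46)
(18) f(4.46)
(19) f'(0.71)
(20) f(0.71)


(1) = 0.00
(2) = -0.02
(3) = -0.00
(4) = 0.00
(5) = -0.00
(6) = -0.02
(7) = -0.01
(8) = -0.02
(9) = -0.00
(10) = 0.00
(11) = -0.01
(12) = 0.00
(13) = -0.00
(14) = 0.00
(15) = -0.00
(16) = 0.00
(17) = -0.00
(18) = 0.00
(19) = -0.00
(20) = -0.02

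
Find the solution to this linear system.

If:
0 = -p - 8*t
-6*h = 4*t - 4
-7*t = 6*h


Then:
h = 14/9
p = 32/3
t = -4/3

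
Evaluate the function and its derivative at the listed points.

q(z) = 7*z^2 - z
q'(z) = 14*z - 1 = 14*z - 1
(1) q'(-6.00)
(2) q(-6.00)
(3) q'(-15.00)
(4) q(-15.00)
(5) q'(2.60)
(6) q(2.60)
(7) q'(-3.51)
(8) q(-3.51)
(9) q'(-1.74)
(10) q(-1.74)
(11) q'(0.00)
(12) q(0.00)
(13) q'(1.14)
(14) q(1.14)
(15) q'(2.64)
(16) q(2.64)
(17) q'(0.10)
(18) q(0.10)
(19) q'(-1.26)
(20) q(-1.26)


(1) = -85.00
(2) = 258.00
(3) = -211.00
(4) = 1590.00
(5) = 35.40
(6) = 44.72
(7) = -50.14
(8) = 89.75
(9) = -25.36
(10) = 22.93
(11) = -1.00
(12) = 0.00
(13) = 14.96
(14) = 7.96
(15) = 35.96
(16) = 46.15
(17) = 0.40
(18) = -0.03
(19) = -18.64
(20) = 12.37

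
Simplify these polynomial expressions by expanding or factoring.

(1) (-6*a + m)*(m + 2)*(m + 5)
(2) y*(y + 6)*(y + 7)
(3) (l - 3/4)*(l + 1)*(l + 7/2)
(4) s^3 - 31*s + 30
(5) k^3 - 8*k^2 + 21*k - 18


(1) = -6*a*m^2 - 42*a*m - 60*a + m^3 + 7*m^2 + 10*m
(2) = y^3 + 13*y^2 + 42*y
(3) = l^3 + 15*l^2/4 + l/8 - 21/8
(4) = (s - 5)*(s - 1)*(s + 6)
(5) = (k - 3)^2*(k - 2)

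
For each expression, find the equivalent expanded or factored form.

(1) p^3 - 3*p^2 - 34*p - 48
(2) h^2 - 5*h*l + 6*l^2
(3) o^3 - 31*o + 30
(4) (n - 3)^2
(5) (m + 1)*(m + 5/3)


(1) = (p - 8)*(p + 2)*(p + 3)
(2) = (h - 3*l)*(h - 2*l)
(3) = (o - 5)*(o - 1)*(o + 6)
(4) = n^2 - 6*n + 9
(5) = m^2 + 8*m/3 + 5/3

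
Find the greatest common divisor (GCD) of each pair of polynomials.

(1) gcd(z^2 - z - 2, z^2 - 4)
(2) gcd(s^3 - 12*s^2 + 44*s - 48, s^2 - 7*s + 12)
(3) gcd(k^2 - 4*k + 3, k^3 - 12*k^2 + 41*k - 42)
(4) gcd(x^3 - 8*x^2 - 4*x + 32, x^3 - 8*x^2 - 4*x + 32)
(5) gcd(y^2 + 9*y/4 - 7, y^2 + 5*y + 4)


(1) = z - 2
(2) = gcd((s - 6)*(s - 4)*(s - 2), (s - 4)*(s - 3)) = s - 4
(3) = k - 3
(4) = gcd((x - 8)*(x - 2)*(x + 2), (x - 8)*(x - 2)*(x + 2)) = x^3 - 8*x^2 - 4*x + 32
(5) = y + 4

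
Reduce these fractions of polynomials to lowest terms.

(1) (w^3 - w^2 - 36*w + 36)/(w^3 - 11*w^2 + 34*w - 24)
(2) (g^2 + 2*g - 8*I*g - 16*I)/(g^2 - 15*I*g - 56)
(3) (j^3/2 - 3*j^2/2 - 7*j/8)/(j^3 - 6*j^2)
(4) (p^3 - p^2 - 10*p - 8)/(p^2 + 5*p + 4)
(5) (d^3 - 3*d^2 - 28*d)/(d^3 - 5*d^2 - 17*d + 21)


(1) = (w + 6)/(w - 4)
(2) = (g + 2)/(g - 7*I)
(3) = (4*j^2 - 12*j - 7)/(8*j^2 - 48*j)
(4) = (p^2 - 2*p - 8)/(p + 4)
(5) = (d^2 + 4*d)/(d^2 + 2*d - 3)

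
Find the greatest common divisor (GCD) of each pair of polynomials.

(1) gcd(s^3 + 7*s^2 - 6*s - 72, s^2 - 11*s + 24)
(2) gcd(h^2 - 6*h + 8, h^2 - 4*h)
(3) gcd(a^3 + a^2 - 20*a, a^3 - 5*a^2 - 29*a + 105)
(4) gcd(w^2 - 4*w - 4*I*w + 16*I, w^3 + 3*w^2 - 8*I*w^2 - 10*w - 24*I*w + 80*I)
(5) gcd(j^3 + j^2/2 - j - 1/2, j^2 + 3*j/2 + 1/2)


(1) = s - 3
(2) = h - 4
(3) = a + 5
(4) = 1
(5) = gcd((j - 1)*(j + 1/2)*(j + 1), (j + 1/2)*(j + 1)) = j^2 + 3*j/2 + 1/2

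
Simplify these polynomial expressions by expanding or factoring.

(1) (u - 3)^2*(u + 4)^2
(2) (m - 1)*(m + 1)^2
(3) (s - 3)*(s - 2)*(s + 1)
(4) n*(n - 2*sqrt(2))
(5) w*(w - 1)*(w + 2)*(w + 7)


(1) = u^4 + 2*u^3 - 23*u^2 - 24*u + 144
(2) = m^3 + m^2 - m - 1
(3) = s^3 - 4*s^2 + s + 6
(4) = n^2 - 2*sqrt(2)*n
(5) = w^4 + 8*w^3 + 5*w^2 - 14*w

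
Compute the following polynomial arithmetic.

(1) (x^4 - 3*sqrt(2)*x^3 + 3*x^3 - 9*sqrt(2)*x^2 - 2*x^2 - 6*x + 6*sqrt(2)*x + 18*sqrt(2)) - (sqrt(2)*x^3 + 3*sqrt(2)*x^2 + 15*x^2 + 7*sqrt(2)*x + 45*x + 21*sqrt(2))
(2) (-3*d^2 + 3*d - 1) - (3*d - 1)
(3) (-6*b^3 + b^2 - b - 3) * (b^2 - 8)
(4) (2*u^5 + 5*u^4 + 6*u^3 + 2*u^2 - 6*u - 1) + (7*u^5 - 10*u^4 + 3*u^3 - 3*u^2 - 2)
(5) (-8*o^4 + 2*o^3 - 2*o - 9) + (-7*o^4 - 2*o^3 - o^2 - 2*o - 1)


(1) = x^4 - 4*sqrt(2)*x^3 + 3*x^3 - 17*x^2 - 12*sqrt(2)*x^2 - 51*x - sqrt(2)*x - 3*sqrt(2)
(2) = -3*d^2
(3) = -6*b^5 + b^4 + 47*b^3 - 11*b^2 + 8*b + 24
(4) = 9*u^5 - 5*u^4 + 9*u^3 - u^2 - 6*u - 3
(5) = -15*o^4 - o^2 - 4*o - 10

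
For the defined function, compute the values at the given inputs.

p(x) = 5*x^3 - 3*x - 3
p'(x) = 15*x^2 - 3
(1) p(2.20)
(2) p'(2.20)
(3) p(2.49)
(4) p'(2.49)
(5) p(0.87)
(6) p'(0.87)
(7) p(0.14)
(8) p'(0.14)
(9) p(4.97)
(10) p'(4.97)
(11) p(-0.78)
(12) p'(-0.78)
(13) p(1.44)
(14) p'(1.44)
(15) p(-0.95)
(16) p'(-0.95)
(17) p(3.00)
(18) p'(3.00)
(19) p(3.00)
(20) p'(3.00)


(1) = 43.64
(2) = 69.60
(3) = 66.72
(4) = 90.00
(5) = -2.32
(6) = 8.35
(7) = -3.41
(8) = -2.71
(9) = 595.91
(10) = 367.51
(11) = -3.03
(12) = 6.13
(13) = 7.61
(14) = 28.10
(15) = -4.44
(16) = 10.54
(17) = 123.00
(18) = 132.00
(19) = 123.00
(20) = 132.00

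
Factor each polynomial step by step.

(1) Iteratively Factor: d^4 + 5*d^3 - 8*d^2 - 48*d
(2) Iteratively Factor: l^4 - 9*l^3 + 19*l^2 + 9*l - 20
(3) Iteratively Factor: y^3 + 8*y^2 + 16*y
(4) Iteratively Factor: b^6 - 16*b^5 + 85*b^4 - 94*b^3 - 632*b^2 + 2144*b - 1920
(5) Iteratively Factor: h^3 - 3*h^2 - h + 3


(1) = (d + 4)*(d^3 + d^2 - 12*d) = (d + 4)^2*(d^2 - 3*d) = (d - 3)*(d + 4)^2*(d)
(2) = (l - 5)*(l^3 - 4*l^2 - l + 4) = (l - 5)*(l - 1)*(l^2 - 3*l - 4) = (l - 5)*(l - 1)*(l + 1)*(l - 4)
(3) = (y + 4)*(y^2 + 4*y) = (y + 4)^2*(y)
(4) = (b - 4)*(b^5 - 12*b^4 + 37*b^3 + 54*b^2 - 416*b + 480) = (b - 4)^2*(b^4 - 8*b^3 + 5*b^2 + 74*b - 120) = (b - 4)^2*(b + 3)*(b^3 - 11*b^2 + 38*b - 40) = (b - 4)^2*(b - 2)*(b + 3)*(b^2 - 9*b + 20) = (b - 4)^3*(b - 2)*(b + 3)*(b - 5)
(5) = (h - 3)*(h^2 - 1) = (h - 3)*(h - 1)*(h + 1)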